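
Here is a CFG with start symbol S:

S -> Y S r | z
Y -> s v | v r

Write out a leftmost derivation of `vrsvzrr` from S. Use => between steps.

S => YSr => vrSr => vrYSrr => vrsvSrr => vrsvzrr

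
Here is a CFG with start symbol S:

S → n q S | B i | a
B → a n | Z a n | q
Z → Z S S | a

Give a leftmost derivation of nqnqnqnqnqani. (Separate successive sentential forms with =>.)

S => nqS => nqnqS => nqnqnqS => nqnqnqnqS => nqnqnqnqnqS => nqnqnqnqnqBi => nqnqnqnqnqani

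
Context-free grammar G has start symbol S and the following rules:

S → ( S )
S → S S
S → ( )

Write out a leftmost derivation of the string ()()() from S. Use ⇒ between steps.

S ⇒ SS ⇒ ()S ⇒ ()SS ⇒ ()()S ⇒ ()()()

S ⇒ SS   [S → S S]
SS ⇒ ()S   [S → ( )]
()S ⇒ ()SS   [S → S S]
()SS ⇒ ()()S   [S → ( )]
()()S ⇒ ()()()   [S → ( )]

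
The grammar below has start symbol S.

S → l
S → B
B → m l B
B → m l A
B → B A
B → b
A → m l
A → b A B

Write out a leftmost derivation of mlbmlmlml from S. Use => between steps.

S => B => mlB => mlBA => mlBAA => mlBAAA => mlbAAA => mlbmlAA => mlbmlmlA => mlbmlmlml

S => B   [S → B]
B => mlB   [B → m l B]
mlB => mlBA   [B → B A]
mlBA => mlBAA   [B → B A]
mlBAA => mlBAAA   [B → B A]
mlBAAA => mlbAAA   [B → b]
mlbAAA => mlbmlAA   [A → m l]
mlbmlAA => mlbmlmlA   [A → m l]
mlbmlmlA => mlbmlmlml   [A → m l]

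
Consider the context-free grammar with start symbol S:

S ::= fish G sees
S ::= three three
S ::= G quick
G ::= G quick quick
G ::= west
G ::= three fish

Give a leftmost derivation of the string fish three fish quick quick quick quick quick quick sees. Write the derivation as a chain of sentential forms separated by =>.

S => fish G sees => fish G quick quick sees => fish G quick quick quick quick sees => fish G quick quick quick quick quick quick sees => fish three fish quick quick quick quick quick quick sees

S => fish G sees   [S ::= fish G sees]
fish G sees => fish G quick quick sees   [G ::= G quick quick]
fish G quick quick sees => fish G quick quick quick quick sees   [G ::= G quick quick]
fish G quick quick quick quick sees => fish G quick quick quick quick quick quick sees   [G ::= G quick quick]
fish G quick quick quick quick quick quick sees => fish three fish quick quick quick quick quick quick sees   [G ::= three fish]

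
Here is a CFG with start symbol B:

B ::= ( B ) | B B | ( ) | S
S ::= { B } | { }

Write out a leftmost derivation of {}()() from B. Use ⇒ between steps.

B⇒BB⇒BBB⇒SBB⇒{}BB⇒{}()B⇒{}()()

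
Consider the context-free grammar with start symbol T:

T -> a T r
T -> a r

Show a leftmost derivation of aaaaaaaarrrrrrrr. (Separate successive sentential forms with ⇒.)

T⇒aTr⇒aaTrr⇒aaaTrrr⇒aaaaTrrrr⇒aaaaaTrrrrr⇒aaaaaaTrrrrrr⇒aaaaaaaTrrrrrrr⇒aaaaaaaarrrrrrrr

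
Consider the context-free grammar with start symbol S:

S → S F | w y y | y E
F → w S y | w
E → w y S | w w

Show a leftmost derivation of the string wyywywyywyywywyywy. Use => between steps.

S => SF => wyyF => wyywSy => wyywyEy => wyywywySy => wyywywyyEy => wyywywyywySy => wyywywyywySFy => wyywywyywyyEFy => wyywywyywyywySFy => wyywywyywyywywyyFy => wyywywyywyywywyywy

S => SF   [S → S F]
SF => wyyF   [S → w y y]
wyyF => wyywSy   [F → w S y]
wyywSy => wyywyEy   [S → y E]
wyywyEy => wyywywySy   [E → w y S]
wyywywySy => wyywywyyEy   [S → y E]
wyywywyyEy => wyywywyywySy   [E → w y S]
wyywywyywySy => wyywywyywySFy   [S → S F]
wyywywyywySFy => wyywywyywyyEFy   [S → y E]
wyywywyywyyEFy => wyywywyywyywySFy   [E → w y S]
wyywywyywyywySFy => wyywywyywyywywyyFy   [S → w y y]
wyywywyywyywywyyFy => wyywywyywyywywyywy   [F → w]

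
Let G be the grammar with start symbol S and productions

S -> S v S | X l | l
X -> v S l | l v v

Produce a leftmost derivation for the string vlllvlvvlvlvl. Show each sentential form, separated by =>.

S=>SvS=>SvSvS=>SvSvSvS=>XlvSvSvS=>vSllvSvSvS=>vlllvSvSvS=>vlllvXlvSvS=>vlllvlvvlvSvS=>vlllvlvvlvlvS=>vlllvlvvlvlvl

S => SvS   [S -> S v S]
SvS => SvSvS   [S -> S v S]
SvSvS => SvSvSvS   [S -> S v S]
SvSvSvS => XlvSvSvS   [S -> X l]
XlvSvSvS => vSllvSvSvS   [X -> v S l]
vSllvSvSvS => vlllvSvSvS   [S -> l]
vlllvSvSvS => vlllvXlvSvS   [S -> X l]
vlllvXlvSvS => vlllvlvvlvSvS   [X -> l v v]
vlllvlvvlvSvS => vlllvlvvlvlvS   [S -> l]
vlllvlvvlvlvS => vlllvlvvlvlvl   [S -> l]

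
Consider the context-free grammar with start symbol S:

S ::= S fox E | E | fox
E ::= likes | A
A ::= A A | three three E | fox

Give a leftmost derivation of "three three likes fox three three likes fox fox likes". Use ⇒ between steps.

S ⇒ S fox E   [S ::= S fox E]
S fox E ⇒ S fox E fox E   [S ::= S fox E]
S fox E fox E ⇒ E fox E fox E   [S ::= E]
E fox E fox E ⇒ A fox E fox E   [E ::= A]
A fox E fox E ⇒ three three E fox E fox E   [A ::= three three E]
three three E fox E fox E ⇒ three three likes fox E fox E   [E ::= likes]
three three likes fox E fox E ⇒ three three likes fox A fox E   [E ::= A]
three three likes fox A fox E ⇒ three three likes fox A A fox E   [A ::= A A]
three three likes fox A A fox E ⇒ three three likes fox three three E A fox E   [A ::= three three E]
three three likes fox three three E A fox E ⇒ three three likes fox three three likes A fox E   [E ::= likes]
three three likes fox three three likes A fox E ⇒ three three likes fox three three likes fox fox E   [A ::= fox]
three three likes fox three three likes fox fox E ⇒ three three likes fox three three likes fox fox likes   [E ::= likes]

S ⇒ S fox E ⇒ S fox E fox E ⇒ E fox E fox E ⇒ A fox E fox E ⇒ three three E fox E fox E ⇒ three three likes fox E fox E ⇒ three three likes fox A fox E ⇒ three three likes fox A A fox E ⇒ three three likes fox three three E A fox E ⇒ three three likes fox three three likes A fox E ⇒ three three likes fox three three likes fox fox E ⇒ three three likes fox three three likes fox fox likes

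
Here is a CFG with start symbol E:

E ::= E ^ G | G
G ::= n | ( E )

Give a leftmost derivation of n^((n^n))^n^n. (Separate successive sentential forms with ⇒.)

E⇒E^G⇒E^G^G⇒E^G^G^G⇒G^G^G^G⇒n^G^G^G⇒n^(E)^G^G⇒n^(G)^G^G⇒n^((E))^G^G⇒n^((E^G))^G^G⇒n^((G^G))^G^G⇒n^((n^G))^G^G⇒n^((n^n))^G^G⇒n^((n^n))^n^G⇒n^((n^n))^n^n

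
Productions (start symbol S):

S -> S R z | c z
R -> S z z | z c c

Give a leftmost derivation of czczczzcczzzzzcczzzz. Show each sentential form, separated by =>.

S => SRz => czRz => czSzzz => czSRzzzz => czSRzRzzzz => czczRzRzzzz => czczSzzzRzzzz => czczSRzzzzRzzzz => czczczRzzzzRzzzz => czczczzcczzzzRzzzz => czczczzcczzzzzcczzzz

S => SRz   [S -> S R z]
SRz => czRz   [S -> c z]
czRz => czSzzz   [R -> S z z]
czSzzz => czSRzzzz   [S -> S R z]
czSRzzzz => czSRzRzzzz   [S -> S R z]
czSRzRzzzz => czczRzRzzzz   [S -> c z]
czczRzRzzzz => czczSzzzRzzzz   [R -> S z z]
czczSzzzRzzzz => czczSRzzzzRzzzz   [S -> S R z]
czczSRzzzzRzzzz => czczczRzzzzRzzzz   [S -> c z]
czczczRzzzzRzzzz => czczczzcczzzzRzzzz   [R -> z c c]
czczczzcczzzzRzzzz => czczczzcczzzzzcczzzz   [R -> z c c]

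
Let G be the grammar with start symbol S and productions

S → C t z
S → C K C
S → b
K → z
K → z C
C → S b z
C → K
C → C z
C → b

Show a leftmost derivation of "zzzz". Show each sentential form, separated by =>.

S => CKC => KKC => zKC => zzC => zzK => zzzC => zzzK => zzzz

S => CKC   [S → C K C]
CKC => KKC   [C → K]
KKC => zKC   [K → z]
zKC => zzC   [K → z]
zzC => zzK   [C → K]
zzK => zzzC   [K → z C]
zzzC => zzzK   [C → K]
zzzK => zzzz   [K → z]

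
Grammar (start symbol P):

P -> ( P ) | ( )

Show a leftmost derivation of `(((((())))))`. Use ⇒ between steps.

P ⇒ (P) ⇒ ((P)) ⇒ (((P))) ⇒ ((((P)))) ⇒ (((((P))))) ⇒ (((((())))))

P ⇒ (P)   [P -> ( P )]
(P) ⇒ ((P))   [P -> ( P )]
((P)) ⇒ (((P)))   [P -> ( P )]
(((P))) ⇒ ((((P))))   [P -> ( P )]
((((P)))) ⇒ (((((P)))))   [P -> ( P )]
(((((P))))) ⇒ (((((())))))   [P -> ( )]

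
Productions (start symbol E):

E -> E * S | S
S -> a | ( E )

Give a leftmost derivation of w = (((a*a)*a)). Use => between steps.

E => S   [E -> S]
S => (E)   [S -> ( E )]
(E) => (S)   [E -> S]
(S) => ((E))   [S -> ( E )]
((E)) => ((E*S))   [E -> E * S]
((E*S)) => ((S*S))   [E -> S]
((S*S)) => (((E)*S))   [S -> ( E )]
(((E)*S)) => (((E*S)*S))   [E -> E * S]
(((E*S)*S)) => (((S*S)*S))   [E -> S]
(((S*S)*S)) => (((a*S)*S))   [S -> a]
(((a*S)*S)) => (((a*a)*S))   [S -> a]
(((a*a)*S)) => (((a*a)*a))   [S -> a]

E => S => (E) => (S) => ((E)) => ((E*S)) => ((S*S)) => (((E)*S)) => (((E*S)*S)) => (((S*S)*S)) => (((a*S)*S)) => (((a*a)*S)) => (((a*a)*a))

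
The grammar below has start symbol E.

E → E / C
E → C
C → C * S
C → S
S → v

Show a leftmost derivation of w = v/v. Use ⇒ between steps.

E ⇒ E/C ⇒ C/C ⇒ S/C ⇒ v/C ⇒ v/S ⇒ v/v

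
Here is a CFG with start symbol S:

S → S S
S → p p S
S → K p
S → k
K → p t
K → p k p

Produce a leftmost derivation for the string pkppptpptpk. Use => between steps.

S=>SS=>SSS=>KpSS=>pkppSS=>pkppSSS=>pkppKpSS=>pkppptpSS=>pkppptpKpS=>pkppptpptpS=>pkppptpptpk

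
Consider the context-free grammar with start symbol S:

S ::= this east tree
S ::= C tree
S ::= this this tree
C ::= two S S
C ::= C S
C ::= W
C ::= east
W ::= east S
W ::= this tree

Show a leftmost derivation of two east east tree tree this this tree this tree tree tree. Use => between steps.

S => C tree => C S tree => two S S S tree => two C tree S S tree => two C S tree S S tree => two east S tree S S tree => two east C tree tree S S tree => two east east tree tree S S tree => two east east tree tree this this tree S tree => two east east tree tree this this tree C tree tree => two east east tree tree this this tree W tree tree => two east east tree tree this this tree this tree tree tree

S => C tree   [S ::= C tree]
C tree => C S tree   [C ::= C S]
C S tree => two S S S tree   [C ::= two S S]
two S S S tree => two C tree S S tree   [S ::= C tree]
two C tree S S tree => two C S tree S S tree   [C ::= C S]
two C S tree S S tree => two east S tree S S tree   [C ::= east]
two east S tree S S tree => two east C tree tree S S tree   [S ::= C tree]
two east C tree tree S S tree => two east east tree tree S S tree   [C ::= east]
two east east tree tree S S tree => two east east tree tree this this tree S tree   [S ::= this this tree]
two east east tree tree this this tree S tree => two east east tree tree this this tree C tree tree   [S ::= C tree]
two east east tree tree this this tree C tree tree => two east east tree tree this this tree W tree tree   [C ::= W]
two east east tree tree this this tree W tree tree => two east east tree tree this this tree this tree tree tree   [W ::= this tree]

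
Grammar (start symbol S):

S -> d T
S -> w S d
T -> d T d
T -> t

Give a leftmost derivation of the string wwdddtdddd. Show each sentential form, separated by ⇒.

S ⇒ wSd ⇒ wwSdd ⇒ wwdTdd ⇒ wwddTddd ⇒ wwdddTdddd ⇒ wwdddtdddd

S ⇒ wSd   [S -> w S d]
wSd ⇒ wwSdd   [S -> w S d]
wwSdd ⇒ wwdTdd   [S -> d T]
wwdTdd ⇒ wwddTddd   [T -> d T d]
wwddTddd ⇒ wwdddTdddd   [T -> d T d]
wwdddTdddd ⇒ wwdddtdddd   [T -> t]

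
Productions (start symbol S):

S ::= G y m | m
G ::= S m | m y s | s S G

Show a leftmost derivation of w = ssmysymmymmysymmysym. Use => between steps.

S => Gym   [S ::= G y m]
Gym => sSGym   [G ::= s S G]
sSGym => sGymGym   [S ::= G y m]
sGymGym => ssSGymGym   [G ::= s S G]
ssSGymGym => ssGymGymGym   [S ::= G y m]
ssGymGymGym => ssSmymGymGym   [G ::= S m]
ssSmymGymGym => ssGymmymGymGym   [S ::= G y m]
ssGymmymGymGym => ssmysymmymGymGym   [G ::= m y s]
ssmysymmymGymGym => ssmysymmymmysymGym   [G ::= m y s]
ssmysymmymmysymGym => ssmysymmymmysymmysym   [G ::= m y s]

S=>Gym=>sSGym=>sGymGym=>ssSGymGym=>ssGymGymGym=>ssSmymGymGym=>ssGymmymGymGym=>ssmysymmymGymGym=>ssmysymmymmysymGym=>ssmysymmymmysymmysym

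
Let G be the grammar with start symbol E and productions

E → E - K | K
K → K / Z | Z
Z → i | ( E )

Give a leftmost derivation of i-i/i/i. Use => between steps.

E => E-K => K-K => Z-K => i-K => i-K/Z => i-K/Z/Z => i-Z/Z/Z => i-i/Z/Z => i-i/i/Z => i-i/i/i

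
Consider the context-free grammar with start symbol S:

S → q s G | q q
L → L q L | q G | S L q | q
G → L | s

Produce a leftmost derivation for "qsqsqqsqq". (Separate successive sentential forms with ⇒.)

S⇒qsG⇒qsL⇒qsLqL⇒qsqGqL⇒qsqsqL⇒qsqsqLqL⇒qsqsqqGqL⇒qsqsqqsqL⇒qsqsqqsqq

S ⇒ qsG   [S → q s G]
qsG ⇒ qsL   [G → L]
qsL ⇒ qsLqL   [L → L q L]
qsLqL ⇒ qsqGqL   [L → q G]
qsqGqL ⇒ qsqsqL   [G → s]
qsqsqL ⇒ qsqsqLqL   [L → L q L]
qsqsqLqL ⇒ qsqsqqGqL   [L → q G]
qsqsqqGqL ⇒ qsqsqqsqL   [G → s]
qsqsqqsqL ⇒ qsqsqqsqq   [L → q]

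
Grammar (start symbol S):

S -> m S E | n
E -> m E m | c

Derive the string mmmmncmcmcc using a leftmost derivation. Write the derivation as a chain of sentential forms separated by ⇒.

S ⇒ mSE   [S -> m S E]
mSE ⇒ mmSEE   [S -> m S E]
mmSEE ⇒ mmmSEEE   [S -> m S E]
mmmSEEE ⇒ mmmmSEEEE   [S -> m S E]
mmmmSEEEE ⇒ mmmmnEEEE   [S -> n]
mmmmnEEEE ⇒ mmmmncEEE   [E -> c]
mmmmncEEE ⇒ mmmmncmEmEE   [E -> m E m]
mmmmncmEmEE ⇒ mmmmncmcmEE   [E -> c]
mmmmncmcmEE ⇒ mmmmncmcmcE   [E -> c]
mmmmncmcmcE ⇒ mmmmncmcmcc   [E -> c]

S ⇒ mSE ⇒ mmSEE ⇒ mmmSEEE ⇒ mmmmSEEEE ⇒ mmmmnEEEE ⇒ mmmmncEEE ⇒ mmmmncmEmEE ⇒ mmmmncmcmEE ⇒ mmmmncmcmcE ⇒ mmmmncmcmcc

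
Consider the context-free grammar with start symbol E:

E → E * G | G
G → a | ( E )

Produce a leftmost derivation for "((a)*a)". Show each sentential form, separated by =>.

E => G   [E → G]
G => (E)   [G → ( E )]
(E) => (E*G)   [E → E * G]
(E*G) => (G*G)   [E → G]
(G*G) => ((E)*G)   [G → ( E )]
((E)*G) => ((G)*G)   [E → G]
((G)*G) => ((a)*G)   [G → a]
((a)*G) => ((a)*a)   [G → a]

E=>G=>(E)=>(E*G)=>(G*G)=>((E)*G)=>((G)*G)=>((a)*G)=>((a)*a)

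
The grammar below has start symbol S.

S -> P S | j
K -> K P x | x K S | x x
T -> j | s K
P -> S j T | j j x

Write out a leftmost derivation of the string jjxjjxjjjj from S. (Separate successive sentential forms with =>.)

S => PS   [S -> P S]
PS => jjxS   [P -> j j x]
jjxS => jjxPS   [S -> P S]
jjxPS => jjxSjTS   [P -> S j T]
jjxSjTS => jjxPSjTS   [S -> P S]
jjxPSjTS => jjxjjxSjTS   [P -> j j x]
jjxjjxSjTS => jjxjjxjjTS   [S -> j]
jjxjjxjjTS => jjxjjxjjjS   [T -> j]
jjxjjxjjjS => jjxjjxjjjj   [S -> j]

S=>PS=>jjxS=>jjxPS=>jjxSjTS=>jjxPSjTS=>jjxjjxSjTS=>jjxjjxjjTS=>jjxjjxjjjS=>jjxjjxjjjj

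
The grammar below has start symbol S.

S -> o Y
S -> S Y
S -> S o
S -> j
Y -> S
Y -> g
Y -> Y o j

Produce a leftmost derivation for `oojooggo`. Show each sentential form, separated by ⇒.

S ⇒ oY ⇒ oS ⇒ oSo ⇒ ooYo ⇒ ooSo ⇒ ooSYo ⇒ ooSYYo ⇒ ooSoYYo ⇒ ooSooYYo ⇒ oojooYYo ⇒ oojoogYo ⇒ oojooggo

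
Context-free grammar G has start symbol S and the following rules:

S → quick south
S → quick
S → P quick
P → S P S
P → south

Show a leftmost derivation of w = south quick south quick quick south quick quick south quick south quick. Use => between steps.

S => P quick   [S → P quick]
P quick => S P S quick   [P → S P S]
S P S quick => P quick P S quick   [S → P quick]
P quick P S quick => S P S quick P S quick   [P → S P S]
S P S quick P S quick => P quick P S quick P S quick   [S → P quick]
P quick P S quick P S quick => S P S quick P S quick P S quick   [P → S P S]
S P S quick P S quick P S quick => P quick P S quick P S quick P S quick   [S → P quick]
P quick P S quick P S quick P S quick => south quick P S quick P S quick P S quick   [P → south]
south quick P S quick P S quick P S quick => south quick south S quick P S quick P S quick   [P → south]
south quick south S quick P S quick P S quick => south quick south quick quick P S quick P S quick   [S → quick]
south quick south quick quick P S quick P S quick => south quick south quick quick south S quick P S quick   [P → south]
south quick south quick quick south S quick P S quick => south quick south quick quick south quick quick P S quick   [S → quick]
south quick south quick quick south quick quick P S quick => south quick south quick quick south quick quick south S quick   [P → south]
south quick south quick quick south quick quick south S quick => south quick south quick quick south quick quick south quick south quick   [S → quick south]

S => P quick => S P S quick => P quick P S quick => S P S quick P S quick => P quick P S quick P S quick => S P S quick P S quick P S quick => P quick P S quick P S quick P S quick => south quick P S quick P S quick P S quick => south quick south S quick P S quick P S quick => south quick south quick quick P S quick P S quick => south quick south quick quick south S quick P S quick => south quick south quick quick south quick quick P S quick => south quick south quick quick south quick quick south S quick => south quick south quick quick south quick quick south quick south quick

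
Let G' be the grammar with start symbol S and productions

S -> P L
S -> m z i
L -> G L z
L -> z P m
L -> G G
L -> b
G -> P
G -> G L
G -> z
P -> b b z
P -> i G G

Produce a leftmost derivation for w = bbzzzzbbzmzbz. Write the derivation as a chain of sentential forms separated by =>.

S => PL => bbzL => bbzGLz => bbzGLLz => bbzzLLz => bbzzGLzLz => bbzzzLzLz => bbzzzzPmzLz => bbzzzzbbzmzLz => bbzzzzbbzmzbz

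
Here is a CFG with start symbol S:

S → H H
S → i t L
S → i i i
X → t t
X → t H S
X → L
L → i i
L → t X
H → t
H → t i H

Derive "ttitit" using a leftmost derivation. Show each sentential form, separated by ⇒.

S ⇒ HH   [S → H H]
HH ⇒ tH   [H → t]
tH ⇒ ttiH   [H → t i H]
ttiH ⇒ ttitiH   [H → t i H]
ttitiH ⇒ ttitit   [H → t]

S ⇒ HH ⇒ tH ⇒ ttiH ⇒ ttitiH ⇒ ttitit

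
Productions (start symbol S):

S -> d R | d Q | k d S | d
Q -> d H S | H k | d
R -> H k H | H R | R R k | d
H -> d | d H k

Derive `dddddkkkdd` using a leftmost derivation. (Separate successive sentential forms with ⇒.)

S ⇒ dR ⇒ dHR ⇒ ddHkR ⇒ dddHkkR ⇒ ddddHkkkR ⇒ dddddkkkR ⇒ dddddkkkHR ⇒ dddddkkkdR ⇒ dddddkkkdd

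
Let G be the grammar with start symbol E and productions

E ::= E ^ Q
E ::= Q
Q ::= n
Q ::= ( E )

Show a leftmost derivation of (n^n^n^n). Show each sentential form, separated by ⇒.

E ⇒ Q   [E ::= Q]
Q ⇒ (E)   [Q ::= ( E )]
(E) ⇒ (E^Q)   [E ::= E ^ Q]
(E^Q) ⇒ (E^Q^Q)   [E ::= E ^ Q]
(E^Q^Q) ⇒ (E^Q^Q^Q)   [E ::= E ^ Q]
(E^Q^Q^Q) ⇒ (Q^Q^Q^Q)   [E ::= Q]
(Q^Q^Q^Q) ⇒ (n^Q^Q^Q)   [Q ::= n]
(n^Q^Q^Q) ⇒ (n^n^Q^Q)   [Q ::= n]
(n^n^Q^Q) ⇒ (n^n^n^Q)   [Q ::= n]
(n^n^n^Q) ⇒ (n^n^n^n)   [Q ::= n]

E ⇒ Q ⇒ (E) ⇒ (E^Q) ⇒ (E^Q^Q) ⇒ (E^Q^Q^Q) ⇒ (Q^Q^Q^Q) ⇒ (n^Q^Q^Q) ⇒ (n^n^Q^Q) ⇒ (n^n^n^Q) ⇒ (n^n^n^n)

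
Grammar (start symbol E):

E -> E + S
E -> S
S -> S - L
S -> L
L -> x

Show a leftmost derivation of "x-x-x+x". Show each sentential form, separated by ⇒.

E ⇒ E+S ⇒ S+S ⇒ S-L+S ⇒ S-L-L+S ⇒ L-L-L+S ⇒ x-L-L+S ⇒ x-x-L+S ⇒ x-x-x+S ⇒ x-x-x+L ⇒ x-x-x+x

E ⇒ E+S   [E -> E + S]
E+S ⇒ S+S   [E -> S]
S+S ⇒ S-L+S   [S -> S - L]
S-L+S ⇒ S-L-L+S   [S -> S - L]
S-L-L+S ⇒ L-L-L+S   [S -> L]
L-L-L+S ⇒ x-L-L+S   [L -> x]
x-L-L+S ⇒ x-x-L+S   [L -> x]
x-x-L+S ⇒ x-x-x+S   [L -> x]
x-x-x+S ⇒ x-x-x+L   [S -> L]
x-x-x+L ⇒ x-x-x+x   [L -> x]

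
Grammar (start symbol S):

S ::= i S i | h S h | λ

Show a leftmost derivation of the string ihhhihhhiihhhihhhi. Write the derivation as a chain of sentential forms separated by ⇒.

S ⇒ iSi ⇒ ihShi ⇒ ihhShhi ⇒ ihhhShhhi ⇒ ihhhiSihhhi ⇒ ihhhihShihhhi ⇒ ihhhihhShhihhhi ⇒ ihhhihhhShhhihhhi ⇒ ihhhihhhiSihhhihhhi ⇒ ihhhihhhiihhhihhhi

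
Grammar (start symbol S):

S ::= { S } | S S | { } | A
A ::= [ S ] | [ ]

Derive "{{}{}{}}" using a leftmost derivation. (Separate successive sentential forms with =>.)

S => {S} => {SS} => {{}S} => {{}SS} => {{}{}S} => {{}{}{}}

S => {S}   [S ::= { S }]
{S} => {SS}   [S ::= S S]
{SS} => {{}S}   [S ::= { }]
{{}S} => {{}SS}   [S ::= S S]
{{}SS} => {{}{}S}   [S ::= { }]
{{}{}S} => {{}{}{}}   [S ::= { }]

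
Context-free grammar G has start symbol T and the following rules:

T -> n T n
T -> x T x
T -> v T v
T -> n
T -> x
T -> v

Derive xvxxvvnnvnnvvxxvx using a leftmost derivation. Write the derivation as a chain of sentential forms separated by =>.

T => xTx => xvTvx => xvxTxvx => xvxxTxxvx => xvxxvTvxxvx => xvxxvvTvvxxvx => xvxxvvnTnvvxxvx => xvxxvvnnTnnvvxxvx => xvxxvvnnvnnvvxxvx

T => xTx   [T -> x T x]
xTx => xvTvx   [T -> v T v]
xvTvx => xvxTxvx   [T -> x T x]
xvxTxvx => xvxxTxxvx   [T -> x T x]
xvxxTxxvx => xvxxvTvxxvx   [T -> v T v]
xvxxvTvxxvx => xvxxvvTvvxxvx   [T -> v T v]
xvxxvvTvvxxvx => xvxxvvnTnvvxxvx   [T -> n T n]
xvxxvvnTnvvxxvx => xvxxvvnnTnnvvxxvx   [T -> n T n]
xvxxvvnnTnnvvxxvx => xvxxvvnnvnnvvxxvx   [T -> v]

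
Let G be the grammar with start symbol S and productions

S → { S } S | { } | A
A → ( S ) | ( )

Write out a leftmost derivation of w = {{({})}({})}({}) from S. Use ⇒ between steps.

S⇒{S}S⇒{{S}S}S⇒{{A}S}S⇒{{(S)}S}S⇒{{({})}S}S⇒{{({})}A}S⇒{{({})}(S)}S⇒{{({})}({})}S⇒{{({})}({})}A⇒{{({})}({})}(S)⇒{{({})}({})}({})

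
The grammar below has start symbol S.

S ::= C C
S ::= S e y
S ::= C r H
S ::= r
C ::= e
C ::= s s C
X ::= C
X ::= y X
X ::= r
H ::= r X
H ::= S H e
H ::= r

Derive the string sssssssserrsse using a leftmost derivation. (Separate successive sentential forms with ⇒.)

S ⇒ CrH   [S ::= C r H]
CrH ⇒ ssCrH   [C ::= s s C]
ssCrH ⇒ ssssCrH   [C ::= s s C]
ssssCrH ⇒ ssssssCrH   [C ::= s s C]
ssssssCrH ⇒ ssssssssCrH   [C ::= s s C]
ssssssssCrH ⇒ sssssssserH   [C ::= e]
sssssssserH ⇒ sssssssserrX   [H ::= r X]
sssssssserrX ⇒ sssssssserrC   [X ::= C]
sssssssserrC ⇒ sssssssserrssC   [C ::= s s C]
sssssssserrssC ⇒ sssssssserrsse   [C ::= e]

S⇒CrH⇒ssCrH⇒ssssCrH⇒ssssssCrH⇒ssssssssCrH⇒sssssssserH⇒sssssssserrX⇒sssssssserrC⇒sssssssserrssC⇒sssssssserrsse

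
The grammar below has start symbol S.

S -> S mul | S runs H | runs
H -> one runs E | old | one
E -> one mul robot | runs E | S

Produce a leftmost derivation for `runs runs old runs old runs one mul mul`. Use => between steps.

S => S mul   [S -> S mul]
S mul => S mul mul   [S -> S mul]
S mul mul => S runs H mul mul   [S -> S runs H]
S runs H mul mul => S runs H runs H mul mul   [S -> S runs H]
S runs H runs H mul mul => S runs H runs H runs H mul mul   [S -> S runs H]
S runs H runs H runs H mul mul => runs runs H runs H runs H mul mul   [S -> runs]
runs runs H runs H runs H mul mul => runs runs old runs H runs H mul mul   [H -> old]
runs runs old runs H runs H mul mul => runs runs old runs old runs H mul mul   [H -> old]
runs runs old runs old runs H mul mul => runs runs old runs old runs one mul mul   [H -> one]

S => S mul => S mul mul => S runs H mul mul => S runs H runs H mul mul => S runs H runs H runs H mul mul => runs runs H runs H runs H mul mul => runs runs old runs H runs H mul mul => runs runs old runs old runs H mul mul => runs runs old runs old runs one mul mul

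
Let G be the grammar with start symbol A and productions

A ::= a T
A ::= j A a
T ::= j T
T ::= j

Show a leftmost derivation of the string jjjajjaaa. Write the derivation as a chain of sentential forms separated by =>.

A => jAa   [A ::= j A a]
jAa => jjAaa   [A ::= j A a]
jjAaa => jjjAaaa   [A ::= j A a]
jjjAaaa => jjjaTaaa   [A ::= a T]
jjjaTaaa => jjjajTaaa   [T ::= j T]
jjjajTaaa => jjjajjaaa   [T ::= j]

A => jAa => jjAaa => jjjAaaa => jjjaTaaa => jjjajTaaa => jjjajjaaa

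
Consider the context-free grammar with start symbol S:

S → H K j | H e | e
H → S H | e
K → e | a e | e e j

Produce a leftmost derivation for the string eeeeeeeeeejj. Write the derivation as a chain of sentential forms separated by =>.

S => HKj   [S → H K j]
HKj => SHKj   [H → S H]
SHKj => eHKj   [S → e]
eHKj => eSHKj   [H → S H]
eSHKj => eHeHKj   [S → H e]
eHeHKj => eSHeHKj   [H → S H]
eSHeHKj => eHeHeHKj   [S → H e]
eHeHeHKj => eSHeHeHKj   [H → S H]
eSHeHeHKj => eHeHeHeHKj   [S → H e]
eHeHeHeHKj => eeeHeHeHKj   [H → e]
eeeHeHeHKj => eeeeeHeHKj   [H → e]
eeeeeHeHKj => eeeeeeeHKj   [H → e]
eeeeeeeHKj => eeeeeeeeKj   [H → e]
eeeeeeeeKj => eeeeeeeeeejj   [K → e e j]

S => HKj => SHKj => eHKj => eSHKj => eHeHKj => eSHeHKj => eHeHeHKj => eSHeHeHKj => eHeHeHeHKj => eeeHeHeHKj => eeeeeHeHKj => eeeeeeeHKj => eeeeeeeeKj => eeeeeeeeeejj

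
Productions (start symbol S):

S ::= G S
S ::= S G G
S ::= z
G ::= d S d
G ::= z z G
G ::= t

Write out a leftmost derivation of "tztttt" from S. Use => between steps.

S => SGG   [S ::= S G G]
SGG => SGGGG   [S ::= S G G]
SGGGG => GSGGGG   [S ::= G S]
GSGGGG => tSGGGG   [G ::= t]
tSGGGG => tzGGGG   [S ::= z]
tzGGGG => tztGGG   [G ::= t]
tztGGG => tzttGG   [G ::= t]
tzttGG => tztttG   [G ::= t]
tztttG => tztttt   [G ::= t]

S => SGG => SGGGG => GSGGGG => tSGGGG => tzGGGG => tztGGG => tzttGG => tztttG => tztttt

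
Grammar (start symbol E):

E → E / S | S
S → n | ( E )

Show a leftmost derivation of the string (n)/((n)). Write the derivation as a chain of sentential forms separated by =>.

E=>E/S=>S/S=>(E)/S=>(S)/S=>(n)/S=>(n)/(E)=>(n)/(S)=>(n)/((E))=>(n)/((S))=>(n)/((n))

E => E/S   [E → E / S]
E/S => S/S   [E → S]
S/S => (E)/S   [S → ( E )]
(E)/S => (S)/S   [E → S]
(S)/S => (n)/S   [S → n]
(n)/S => (n)/(E)   [S → ( E )]
(n)/(E) => (n)/(S)   [E → S]
(n)/(S) => (n)/((E))   [S → ( E )]
(n)/((E)) => (n)/((S))   [E → S]
(n)/((S)) => (n)/((n))   [S → n]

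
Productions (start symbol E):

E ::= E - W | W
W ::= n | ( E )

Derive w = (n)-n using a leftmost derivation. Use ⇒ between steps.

E ⇒ E-W   [E ::= E - W]
E-W ⇒ W-W   [E ::= W]
W-W ⇒ (E)-W   [W ::= ( E )]
(E)-W ⇒ (W)-W   [E ::= W]
(W)-W ⇒ (n)-W   [W ::= n]
(n)-W ⇒ (n)-n   [W ::= n]

E ⇒ E-W ⇒ W-W ⇒ (E)-W ⇒ (W)-W ⇒ (n)-W ⇒ (n)-n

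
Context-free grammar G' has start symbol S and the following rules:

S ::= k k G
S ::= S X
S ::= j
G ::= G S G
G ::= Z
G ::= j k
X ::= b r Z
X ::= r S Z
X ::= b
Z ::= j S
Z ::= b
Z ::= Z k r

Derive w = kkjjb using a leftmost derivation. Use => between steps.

S => SX => kkGX => kkZX => kkjSX => kkjjX => kkjjb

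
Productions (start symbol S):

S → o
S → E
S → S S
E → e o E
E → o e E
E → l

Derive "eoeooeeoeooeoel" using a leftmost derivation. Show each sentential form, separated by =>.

S => E   [S → E]
E => eoE   [E → e o E]
eoE => eoeoE   [E → e o E]
eoeoE => eoeooeE   [E → o e E]
eoeooeE => eoeooeeoE   [E → e o E]
eoeooeeoE => eoeooeeoeoE   [E → e o E]
eoeooeeoeoE => eoeooeeoeooeE   [E → o e E]
eoeooeeoeooeE => eoeooeeoeooeoeE   [E → o e E]
eoeooeeoeooeoeE => eoeooeeoeooeoel   [E → l]

S=>E=>eoE=>eoeoE=>eoeooeE=>eoeooeeoE=>eoeooeeoeoE=>eoeooeeoeooeE=>eoeooeeoeooeoeE=>eoeooeeoeooeoel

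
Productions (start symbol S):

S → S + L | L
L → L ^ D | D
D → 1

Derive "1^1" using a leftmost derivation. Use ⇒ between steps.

S ⇒ L   [S → L]
L ⇒ L^D   [L → L ^ D]
L^D ⇒ D^D   [L → D]
D^D ⇒ 1^D   [D → 1]
1^D ⇒ 1^1   [D → 1]

S ⇒ L ⇒ L^D ⇒ D^D ⇒ 1^D ⇒ 1^1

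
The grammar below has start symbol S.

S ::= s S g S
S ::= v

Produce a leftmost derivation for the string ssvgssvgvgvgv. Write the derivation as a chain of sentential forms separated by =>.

S=>sSgS=>ssSgSgS=>ssvgSgS=>ssvgsSgSgS=>ssvgssSgSgSgS=>ssvgssvgSgSgS=>ssvgssvgvgSgS=>ssvgssvgvgvgS=>ssvgssvgvgvgv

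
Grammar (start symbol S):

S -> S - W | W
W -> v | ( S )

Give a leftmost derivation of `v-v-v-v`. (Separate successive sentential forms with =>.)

S => S-W   [S -> S - W]
S-W => S-W-W   [S -> S - W]
S-W-W => S-W-W-W   [S -> S - W]
S-W-W-W => W-W-W-W   [S -> W]
W-W-W-W => v-W-W-W   [W -> v]
v-W-W-W => v-v-W-W   [W -> v]
v-v-W-W => v-v-v-W   [W -> v]
v-v-v-W => v-v-v-v   [W -> v]

S => S-W => S-W-W => S-W-W-W => W-W-W-W => v-W-W-W => v-v-W-W => v-v-v-W => v-v-v-v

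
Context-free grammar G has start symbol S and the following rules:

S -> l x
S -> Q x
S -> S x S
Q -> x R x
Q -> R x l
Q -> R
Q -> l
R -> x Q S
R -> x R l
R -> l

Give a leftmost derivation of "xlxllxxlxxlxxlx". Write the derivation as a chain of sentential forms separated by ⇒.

S ⇒ SxS   [S -> S x S]
SxS ⇒ QxxS   [S -> Q x]
QxxS ⇒ RxlxxS   [Q -> R x l]
RxlxxS ⇒ xQSxlxxS   [R -> x Q S]
xQSxlxxS ⇒ xRxlSxlxxS   [Q -> R x l]
xRxlSxlxxS ⇒ xlxlSxlxxS   [R -> l]
xlxlSxlxxS ⇒ xlxlQxxlxxS   [S -> Q x]
xlxlQxxlxxS ⇒ xlxlRxxlxxS   [Q -> R]
xlxlRxxlxxS ⇒ xlxllxxlxxS   [R -> l]
xlxllxxlxxS ⇒ xlxllxxlxxSxS   [S -> S x S]
xlxllxxlxxSxS ⇒ xlxllxxlxxlxxS   [S -> l x]
xlxllxxlxxlxxS ⇒ xlxllxxlxxlxxlx   [S -> l x]

S ⇒ SxS ⇒ QxxS ⇒ RxlxxS ⇒ xQSxlxxS ⇒ xRxlSxlxxS ⇒ xlxlSxlxxS ⇒ xlxlQxxlxxS ⇒ xlxlRxxlxxS ⇒ xlxllxxlxxS ⇒ xlxllxxlxxSxS ⇒ xlxllxxlxxlxxS ⇒ xlxllxxlxxlxxlx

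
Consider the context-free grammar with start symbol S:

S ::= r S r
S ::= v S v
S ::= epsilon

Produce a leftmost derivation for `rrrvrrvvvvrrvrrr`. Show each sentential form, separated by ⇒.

S⇒rSr⇒rrSrr⇒rrrSrrr⇒rrrvSvrrr⇒rrrvrSrvrrr⇒rrrvrrSrrvrrr⇒rrrvrrvSvrrvrrr⇒rrrvrrvvSvvrrvrrr⇒rrrvrrvvvvrrvrrr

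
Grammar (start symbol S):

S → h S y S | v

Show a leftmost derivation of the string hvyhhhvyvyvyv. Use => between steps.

S => hSyS => hvyS => hvyhSyS => hvyhhSySyS => hvyhhhSySySyS => hvyhhhvySySyS => hvyhhhvyvySyS => hvyhhhvyvyvyS => hvyhhhvyvyvyv

S => hSyS   [S → h S y S]
hSyS => hvyS   [S → v]
hvyS => hvyhSyS   [S → h S y S]
hvyhSyS => hvyhhSySyS   [S → h S y S]
hvyhhSySyS => hvyhhhSySySyS   [S → h S y S]
hvyhhhSySySyS => hvyhhhvySySyS   [S → v]
hvyhhhvySySyS => hvyhhhvyvySyS   [S → v]
hvyhhhvyvySyS => hvyhhhvyvyvyS   [S → v]
hvyhhhvyvyvyS => hvyhhhvyvyvyv   [S → v]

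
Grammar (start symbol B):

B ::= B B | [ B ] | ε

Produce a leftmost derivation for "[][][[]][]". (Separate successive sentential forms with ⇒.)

B ⇒ BB ⇒ BBB ⇒ [B]BB ⇒ []BB ⇒ [][B]B ⇒ [][]B ⇒ [][]BB ⇒ [][]BBB ⇒ [][][B]BB ⇒ [][][[B]]BB ⇒ [][][[]]BB ⇒ [][][[]][B]B ⇒ [][][[]][]B ⇒ [][][[]][]

B ⇒ BB   [B ::= B B]
BB ⇒ BBB   [B ::= B B]
BBB ⇒ [B]BB   [B ::= [ B ]]
[B]BB ⇒ []BB   [B ::= ε]
[]BB ⇒ [][B]B   [B ::= [ B ]]
[][B]B ⇒ [][]B   [B ::= ε]
[][]B ⇒ [][]BB   [B ::= B B]
[][]BB ⇒ [][]BBB   [B ::= B B]
[][]BBB ⇒ [][][B]BB   [B ::= [ B ]]
[][][B]BB ⇒ [][][[B]]BB   [B ::= [ B ]]
[][][[B]]BB ⇒ [][][[]]BB   [B ::= ε]
[][][[]]BB ⇒ [][][[]][B]B   [B ::= [ B ]]
[][][[]][B]B ⇒ [][][[]][]B   [B ::= ε]
[][][[]][]B ⇒ [][][[]][]   [B ::= ε]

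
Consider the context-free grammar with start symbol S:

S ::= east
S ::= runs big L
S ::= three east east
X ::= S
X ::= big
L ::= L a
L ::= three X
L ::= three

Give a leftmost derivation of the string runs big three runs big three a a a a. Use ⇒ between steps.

S ⇒ runs big L   [S ::= runs big L]
runs big L ⇒ runs big L a   [L ::= L a]
runs big L a ⇒ runs big L a a   [L ::= L a]
runs big L a a ⇒ runs big three X a a   [L ::= three X]
runs big three X a a ⇒ runs big three S a a   [X ::= S]
runs big three S a a ⇒ runs big three runs big L a a   [S ::= runs big L]
runs big three runs big L a a ⇒ runs big three runs big L a a a   [L ::= L a]
runs big three runs big L a a a ⇒ runs big three runs big L a a a a   [L ::= L a]
runs big three runs big L a a a a ⇒ runs big three runs big three a a a a   [L ::= three]

S ⇒ runs big L ⇒ runs big L a ⇒ runs big L a a ⇒ runs big three X a a ⇒ runs big three S a a ⇒ runs big three runs big L a a ⇒ runs big three runs big L a a a ⇒ runs big three runs big L a a a a ⇒ runs big three runs big three a a a a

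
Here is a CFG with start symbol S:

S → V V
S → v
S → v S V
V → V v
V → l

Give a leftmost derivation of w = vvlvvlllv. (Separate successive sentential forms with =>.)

S => vSV => vvSVV => vvVVVV => vvVvVVV => vvVvvVVV => vvlvvVVV => vvlvvlVV => vvlvvllV => vvlvvllVv => vvlvvlllv

S => vSV   [S → v S V]
vSV => vvSVV   [S → v S V]
vvSVV => vvVVVV   [S → V V]
vvVVVV => vvVvVVV   [V → V v]
vvVvVVV => vvVvvVVV   [V → V v]
vvVvvVVV => vvlvvVVV   [V → l]
vvlvvVVV => vvlvvlVV   [V → l]
vvlvvlVV => vvlvvllV   [V → l]
vvlvvllV => vvlvvllVv   [V → V v]
vvlvvllVv => vvlvvlllv   [V → l]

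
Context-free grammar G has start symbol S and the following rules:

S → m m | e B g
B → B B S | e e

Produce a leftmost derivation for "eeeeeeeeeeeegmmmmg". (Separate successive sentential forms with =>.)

S => eBg   [S → e B g]
eBg => eBBSg   [B → B B S]
eBBSg => eeeBSg   [B → e e]
eeeBSg => eeeBBSSg   [B → B B S]
eeeBBSSg => eeeeeBSSg   [B → e e]
eeeeeBSSg => eeeeeBBSSSg   [B → B B S]
eeeeeBBSSSg => eeeeeeeBSSSg   [B → e e]
eeeeeeeBSSSg => eeeeeeeeeSSSg   [B → e e]
eeeeeeeeeSSSg => eeeeeeeeeeBgSSg   [S → e B g]
eeeeeeeeeeBgSSg => eeeeeeeeeeeegSSg   [B → e e]
eeeeeeeeeeeegSSg => eeeeeeeeeeeegmmSg   [S → m m]
eeeeeeeeeeeegmmSg => eeeeeeeeeeeegmmmmg   [S → m m]

S => eBg => eBBSg => eeeBSg => eeeBBSSg => eeeeeBSSg => eeeeeBBSSSg => eeeeeeeBSSSg => eeeeeeeeeSSSg => eeeeeeeeeeBgSSg => eeeeeeeeeeeegSSg => eeeeeeeeeeeegmmSg => eeeeeeeeeeeegmmmmg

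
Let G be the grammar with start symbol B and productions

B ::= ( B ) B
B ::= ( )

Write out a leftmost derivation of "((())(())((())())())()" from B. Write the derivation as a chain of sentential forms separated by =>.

B=>(B)B=>((B)B)B=>((())B)B=>((())(B)B)B=>((())(())B)B=>((())(())(B)B)B=>((())(())((B)B)B)B=>((())(())((())B)B)B=>((())(())((())())B)B=>((())(())((())())())B=>((())(())((())())())()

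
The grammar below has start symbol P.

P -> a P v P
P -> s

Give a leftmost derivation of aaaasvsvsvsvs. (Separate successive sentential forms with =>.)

P => aPvP => aaPvPvP => aaaPvPvPvP => aaaaPvPvPvPvP => aaaasvPvPvPvP => aaaasvsvPvPvP => aaaasvsvsvPvP => aaaasvsvsvsvP => aaaasvsvsvsvs

P => aPvP   [P -> a P v P]
aPvP => aaPvPvP   [P -> a P v P]
aaPvPvP => aaaPvPvPvP   [P -> a P v P]
aaaPvPvPvP => aaaaPvPvPvPvP   [P -> a P v P]
aaaaPvPvPvPvP => aaaasvPvPvPvP   [P -> s]
aaaasvPvPvPvP => aaaasvsvPvPvP   [P -> s]
aaaasvsvPvPvP => aaaasvsvsvPvP   [P -> s]
aaaasvsvsvPvP => aaaasvsvsvsvP   [P -> s]
aaaasvsvsvsvP => aaaasvsvsvsvs   [P -> s]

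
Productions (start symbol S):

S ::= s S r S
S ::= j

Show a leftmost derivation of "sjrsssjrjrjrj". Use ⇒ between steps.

S⇒sSrS⇒sjrS⇒sjrsSrS⇒sjrssSrSrS⇒sjrsssSrSrSrS⇒sjrsssjrSrSrS⇒sjrsssjrjrSrS⇒sjrsssjrjrjrS⇒sjrsssjrjrjrj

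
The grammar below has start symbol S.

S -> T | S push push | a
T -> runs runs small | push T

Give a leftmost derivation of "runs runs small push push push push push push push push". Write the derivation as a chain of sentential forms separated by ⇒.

S ⇒ S push push   [S -> S push push]
S push push ⇒ S push push push push   [S -> S push push]
S push push push push ⇒ S push push push push push push   [S -> S push push]
S push push push push push push ⇒ S push push push push push push push push   [S -> S push push]
S push push push push push push push push ⇒ T push push push push push push push push   [S -> T]
T push push push push push push push push ⇒ runs runs small push push push push push push push push   [T -> runs runs small]

S ⇒ S push push ⇒ S push push push push ⇒ S push push push push push push ⇒ S push push push push push push push push ⇒ T push push push push push push push push ⇒ runs runs small push push push push push push push push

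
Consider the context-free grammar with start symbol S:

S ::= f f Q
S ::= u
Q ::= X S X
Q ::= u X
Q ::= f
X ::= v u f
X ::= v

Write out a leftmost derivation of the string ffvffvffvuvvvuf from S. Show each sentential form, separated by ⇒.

S ⇒ ffQ ⇒ ffXSX ⇒ ffvSX ⇒ ffvffQX ⇒ ffvffXSXX ⇒ ffvffvSXX ⇒ ffvffvffQXX ⇒ ffvffvffXSXXX ⇒ ffvffvffvSXXX ⇒ ffvffvffvuXXX ⇒ ffvffvffvuvXX ⇒ ffvffvffvuvvX ⇒ ffvffvffvuvvvuf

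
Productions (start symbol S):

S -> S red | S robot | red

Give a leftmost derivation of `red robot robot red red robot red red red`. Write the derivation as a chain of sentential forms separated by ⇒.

S ⇒ S red ⇒ S red red ⇒ S red red red ⇒ S robot red red red ⇒ S red robot red red red ⇒ S red red robot red red red ⇒ S robot red red robot red red red ⇒ S robot robot red red robot red red red ⇒ red robot robot red red robot red red red

S ⇒ S red   [S -> S red]
S red ⇒ S red red   [S -> S red]
S red red ⇒ S red red red   [S -> S red]
S red red red ⇒ S robot red red red   [S -> S robot]
S robot red red red ⇒ S red robot red red red   [S -> S red]
S red robot red red red ⇒ S red red robot red red red   [S -> S red]
S red red robot red red red ⇒ S robot red red robot red red red   [S -> S robot]
S robot red red robot red red red ⇒ S robot robot red red robot red red red   [S -> S robot]
S robot robot red red robot red red red ⇒ red robot robot red red robot red red red   [S -> red]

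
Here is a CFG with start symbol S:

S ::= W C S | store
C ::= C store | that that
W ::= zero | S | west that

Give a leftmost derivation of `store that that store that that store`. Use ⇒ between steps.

S ⇒ W C S   [S ::= W C S]
W C S ⇒ S C S   [W ::= S]
S C S ⇒ W C S C S   [S ::= W C S]
W C S C S ⇒ S C S C S   [W ::= S]
S C S C S ⇒ store C S C S   [S ::= store]
store C S C S ⇒ store that that S C S   [C ::= that that]
store that that S C S ⇒ store that that store C S   [S ::= store]
store that that store C S ⇒ store that that store that that S   [C ::= that that]
store that that store that that S ⇒ store that that store that that store   [S ::= store]

S ⇒ W C S ⇒ S C S ⇒ W C S C S ⇒ S C S C S ⇒ store C S C S ⇒ store that that S C S ⇒ store that that store C S ⇒ store that that store that that S ⇒ store that that store that that store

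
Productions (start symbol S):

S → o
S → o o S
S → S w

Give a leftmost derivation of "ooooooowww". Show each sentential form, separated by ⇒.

S ⇒ Sw ⇒ ooSw ⇒ ooSww ⇒ ooSwww ⇒ ooooSwww ⇒ ooooooSwww ⇒ ooooooowww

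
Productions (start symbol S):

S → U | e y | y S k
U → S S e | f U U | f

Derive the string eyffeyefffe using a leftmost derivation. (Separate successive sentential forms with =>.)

S => U => SSe => eySe => eyUe => eyfUUe => eyfSSeUe => eyfUSeUe => eyffSeUe => eyffeyeUe => eyffeyefUUe => eyffeyeffUe => eyffeyefffe

S => U   [S → U]
U => SSe   [U → S S e]
SSe => eySe   [S → e y]
eySe => eyUe   [S → U]
eyUe => eyfUUe   [U → f U U]
eyfUUe => eyfSSeUe   [U → S S e]
eyfSSeUe => eyfUSeUe   [S → U]
eyfUSeUe => eyffSeUe   [U → f]
eyffSeUe => eyffeyeUe   [S → e y]
eyffeyeUe => eyffeyefUUe   [U → f U U]
eyffeyefUUe => eyffeyeffUe   [U → f]
eyffeyeffUe => eyffeyefffe   [U → f]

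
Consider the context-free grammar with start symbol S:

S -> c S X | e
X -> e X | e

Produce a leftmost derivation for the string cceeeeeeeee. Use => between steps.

S => cSX => ccSXX => cceXX => cceeXX => cceeeXX => cceeeeXX => cceeeeeXX => cceeeeeeX => cceeeeeeeX => cceeeeeeeeX => cceeeeeeeee

S => cSX   [S -> c S X]
cSX => ccSXX   [S -> c S X]
ccSXX => cceXX   [S -> e]
cceXX => cceeXX   [X -> e X]
cceeXX => cceeeXX   [X -> e X]
cceeeXX => cceeeeXX   [X -> e X]
cceeeeXX => cceeeeeXX   [X -> e X]
cceeeeeXX => cceeeeeeX   [X -> e]
cceeeeeeX => cceeeeeeeX   [X -> e X]
cceeeeeeeX => cceeeeeeeeX   [X -> e X]
cceeeeeeeeX => cceeeeeeeee   [X -> e]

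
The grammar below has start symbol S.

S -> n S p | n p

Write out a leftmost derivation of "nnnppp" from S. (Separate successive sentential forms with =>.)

S=>nSp=>nnSpp=>nnnppp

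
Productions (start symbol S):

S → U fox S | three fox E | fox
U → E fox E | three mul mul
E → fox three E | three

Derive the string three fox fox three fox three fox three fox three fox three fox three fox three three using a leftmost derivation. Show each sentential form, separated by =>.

S => three fox E   [S → three fox E]
three fox E => three fox fox three E   [E → fox three E]
three fox fox three E => three fox fox three fox three E   [E → fox three E]
three fox fox three fox three E => three fox fox three fox three fox three E   [E → fox three E]
three fox fox three fox three fox three E => three fox fox three fox three fox three fox three E   [E → fox three E]
three fox fox three fox three fox three fox three E => three fox fox three fox three fox three fox three fox three E   [E → fox three E]
three fox fox three fox three fox three fox three fox three E => three fox fox three fox three fox three fox three fox three fox three E   [E → fox three E]
three fox fox three fox three fox three fox three fox three fox three E => three fox fox three fox three fox three fox three fox three fox three fox three E   [E → fox three E]
three fox fox three fox three fox three fox three fox three fox three fox three E => three fox fox three fox three fox three fox three fox three fox three fox three three   [E → three]

S => three fox E => three fox fox three E => three fox fox three fox three E => three fox fox three fox three fox three E => three fox fox three fox three fox three fox three E => three fox fox three fox three fox three fox three fox three E => three fox fox three fox three fox three fox three fox three fox three E => three fox fox three fox three fox three fox three fox three fox three fox three E => three fox fox three fox three fox three fox three fox three fox three fox three three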